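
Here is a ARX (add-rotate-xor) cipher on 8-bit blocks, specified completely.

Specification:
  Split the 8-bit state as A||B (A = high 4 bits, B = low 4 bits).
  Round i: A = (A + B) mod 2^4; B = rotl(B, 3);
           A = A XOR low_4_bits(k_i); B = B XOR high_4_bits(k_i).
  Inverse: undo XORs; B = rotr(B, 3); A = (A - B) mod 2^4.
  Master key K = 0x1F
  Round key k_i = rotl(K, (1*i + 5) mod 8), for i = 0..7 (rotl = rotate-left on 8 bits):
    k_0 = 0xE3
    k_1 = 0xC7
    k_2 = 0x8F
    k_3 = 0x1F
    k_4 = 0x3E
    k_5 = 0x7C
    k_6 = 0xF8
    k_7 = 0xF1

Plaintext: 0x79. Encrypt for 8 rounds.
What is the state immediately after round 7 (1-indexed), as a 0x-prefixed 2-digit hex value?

s_0 = plaintext = 0x79
s_1 = Round(s_0, k_0) = 0x32
s_2 = Round(s_1, k_1) = 0x2D
s_3 = Round(s_2, k_2) = 0x06
s_4 = Round(s_3, k_3) = 0x92
s_5 = Round(s_4, k_4) = 0x52
s_6 = Round(s_5, k_5) = 0xB6
s_7 = Round(s_6, k_6) = 0x9C
s_8 = Round(s_7, k_7) = 0x49

0x9C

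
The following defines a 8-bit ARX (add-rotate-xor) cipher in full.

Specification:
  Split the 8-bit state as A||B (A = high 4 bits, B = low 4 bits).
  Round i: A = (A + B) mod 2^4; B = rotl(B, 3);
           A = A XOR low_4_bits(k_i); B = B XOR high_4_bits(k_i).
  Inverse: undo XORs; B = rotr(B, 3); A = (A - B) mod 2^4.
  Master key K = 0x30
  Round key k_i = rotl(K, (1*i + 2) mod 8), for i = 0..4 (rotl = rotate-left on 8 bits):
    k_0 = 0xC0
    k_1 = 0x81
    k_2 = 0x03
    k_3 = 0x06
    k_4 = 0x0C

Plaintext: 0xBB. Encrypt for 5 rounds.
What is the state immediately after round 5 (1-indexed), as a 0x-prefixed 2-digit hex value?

s_0 = plaintext = 0xBB
s_1 = Round(s_0, k_0) = 0x61
s_2 = Round(s_1, k_1) = 0x60
s_3 = Round(s_2, k_2) = 0x50
s_4 = Round(s_3, k_3) = 0x30
s_5 = Round(s_4, k_4) = 0xF0

0xF0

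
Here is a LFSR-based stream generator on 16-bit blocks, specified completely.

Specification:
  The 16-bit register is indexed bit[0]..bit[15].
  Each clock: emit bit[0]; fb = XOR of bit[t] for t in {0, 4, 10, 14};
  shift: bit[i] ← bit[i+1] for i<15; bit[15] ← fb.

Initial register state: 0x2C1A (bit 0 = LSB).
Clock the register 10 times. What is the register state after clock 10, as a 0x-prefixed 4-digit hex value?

0x240B

reg_0 = 0x2C1A
clock 1: out=0, reg = 0x160D
clock 2: out=1, reg = 0x0B06
clock 3: out=0, reg = 0x0583
clock 4: out=1, reg = 0x02C1
clock 5: out=1, reg = 0x8160
clock 6: out=0, reg = 0x40B0
clock 7: out=0, reg = 0x2058
clock 8: out=0, reg = 0x902C
clock 9: out=0, reg = 0x4816
clock 10: out=0, reg = 0x240B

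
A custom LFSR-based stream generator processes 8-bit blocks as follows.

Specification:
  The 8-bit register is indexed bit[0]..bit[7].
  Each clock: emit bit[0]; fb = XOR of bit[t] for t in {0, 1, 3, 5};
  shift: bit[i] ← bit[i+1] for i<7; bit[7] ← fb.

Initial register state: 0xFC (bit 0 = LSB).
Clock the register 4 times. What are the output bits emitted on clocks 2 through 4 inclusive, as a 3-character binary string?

reg_0 = 0xFC
clock 1: out=0, reg = 0x7E
clock 2: out=0, reg = 0xBF
clock 3: out=1, reg = 0x5F
clock 4: out=1, reg = 0xAF

011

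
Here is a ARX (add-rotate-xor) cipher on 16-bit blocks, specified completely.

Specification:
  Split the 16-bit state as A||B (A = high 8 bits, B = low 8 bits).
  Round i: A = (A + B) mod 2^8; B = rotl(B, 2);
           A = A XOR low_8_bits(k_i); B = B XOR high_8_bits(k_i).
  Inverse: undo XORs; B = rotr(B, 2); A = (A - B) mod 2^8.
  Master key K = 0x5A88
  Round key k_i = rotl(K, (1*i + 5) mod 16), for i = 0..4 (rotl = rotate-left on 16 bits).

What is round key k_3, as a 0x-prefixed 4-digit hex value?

0x885A

K = 0x5A88
k_0 = rotl(K, (1*0+5) mod 16) = rotl(K, 5) = 0x510B
k_1 = rotl(K, (1*1+5) mod 16) = rotl(K, 6) = 0xA216
k_2 = rotl(K, (1*2+5) mod 16) = rotl(K, 7) = 0x442D
k_3 = rotl(K, (1*3+5) mod 16) = rotl(K, 8) = 0x885A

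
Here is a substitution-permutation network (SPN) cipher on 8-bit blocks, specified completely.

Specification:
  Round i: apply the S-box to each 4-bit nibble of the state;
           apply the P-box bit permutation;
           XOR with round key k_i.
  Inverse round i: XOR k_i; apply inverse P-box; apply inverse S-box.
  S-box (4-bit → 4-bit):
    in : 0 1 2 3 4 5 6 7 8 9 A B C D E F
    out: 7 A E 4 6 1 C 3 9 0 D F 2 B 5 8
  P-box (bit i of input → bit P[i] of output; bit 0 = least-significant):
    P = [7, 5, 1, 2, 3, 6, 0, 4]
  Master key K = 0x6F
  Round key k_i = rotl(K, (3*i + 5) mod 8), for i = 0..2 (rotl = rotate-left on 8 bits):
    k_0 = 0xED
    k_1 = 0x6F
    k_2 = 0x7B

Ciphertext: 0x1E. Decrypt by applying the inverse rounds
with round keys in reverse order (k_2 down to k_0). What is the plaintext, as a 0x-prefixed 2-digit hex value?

0xAB

s_0 = ciphertext = 0x1E
s_1 = InvRound(s_0, k_2) = 0x41
s_2 = InvRound(s_1, k_1) = 0x52
s_3 = InvRound(s_2, k_0) = 0xAB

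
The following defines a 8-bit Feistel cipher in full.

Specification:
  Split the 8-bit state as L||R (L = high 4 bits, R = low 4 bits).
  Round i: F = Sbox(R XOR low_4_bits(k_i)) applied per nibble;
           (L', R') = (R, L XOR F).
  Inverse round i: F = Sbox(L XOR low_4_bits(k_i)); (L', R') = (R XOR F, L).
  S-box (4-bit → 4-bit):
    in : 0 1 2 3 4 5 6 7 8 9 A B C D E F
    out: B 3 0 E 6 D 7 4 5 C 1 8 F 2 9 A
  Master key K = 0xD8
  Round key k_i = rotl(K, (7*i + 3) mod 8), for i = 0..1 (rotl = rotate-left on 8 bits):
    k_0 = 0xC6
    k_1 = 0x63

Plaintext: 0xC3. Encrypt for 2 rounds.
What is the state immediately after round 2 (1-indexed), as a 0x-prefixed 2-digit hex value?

s_0 = plaintext = 0xC3
s_1 = Round(s_0, k_0) = 0x31
s_2 = Round(s_1, k_1) = 0x13

0x13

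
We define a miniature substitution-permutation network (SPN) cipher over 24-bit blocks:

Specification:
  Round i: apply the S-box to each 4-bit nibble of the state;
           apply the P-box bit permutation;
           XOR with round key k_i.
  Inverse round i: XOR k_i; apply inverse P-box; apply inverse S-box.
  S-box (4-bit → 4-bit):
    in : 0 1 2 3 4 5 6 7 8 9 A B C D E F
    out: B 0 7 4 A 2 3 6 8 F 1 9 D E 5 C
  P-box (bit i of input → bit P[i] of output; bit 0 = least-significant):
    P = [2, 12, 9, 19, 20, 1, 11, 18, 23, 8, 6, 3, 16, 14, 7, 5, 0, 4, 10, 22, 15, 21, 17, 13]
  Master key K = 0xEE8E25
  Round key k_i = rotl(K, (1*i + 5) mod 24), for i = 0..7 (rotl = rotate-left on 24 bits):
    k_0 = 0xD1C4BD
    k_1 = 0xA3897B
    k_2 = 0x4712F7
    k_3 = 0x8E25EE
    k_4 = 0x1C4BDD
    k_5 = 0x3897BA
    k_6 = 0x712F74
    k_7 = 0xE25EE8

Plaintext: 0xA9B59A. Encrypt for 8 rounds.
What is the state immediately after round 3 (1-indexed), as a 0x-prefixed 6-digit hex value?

s_0 = plaintext = 0xA9B59A
s_1 = Round(s_0, k_0) = 0x84498A
s_2 = Round(s_1, k_1) = 0x67E807
s_3 = Round(s_2, k_2) = 0x72846D
s_4 = Round(s_3, k_3) = 0xB432D5
s_5 = Round(s_4, k_4) = 0xD8F20F
s_6 = Round(s_5, k_5) = 0xC6B458
s_7 = Round(s_6, k_6) = 0x7A8E4F
s_8 = Round(s_7, k_7) = 0x4C5C8B

0x72846D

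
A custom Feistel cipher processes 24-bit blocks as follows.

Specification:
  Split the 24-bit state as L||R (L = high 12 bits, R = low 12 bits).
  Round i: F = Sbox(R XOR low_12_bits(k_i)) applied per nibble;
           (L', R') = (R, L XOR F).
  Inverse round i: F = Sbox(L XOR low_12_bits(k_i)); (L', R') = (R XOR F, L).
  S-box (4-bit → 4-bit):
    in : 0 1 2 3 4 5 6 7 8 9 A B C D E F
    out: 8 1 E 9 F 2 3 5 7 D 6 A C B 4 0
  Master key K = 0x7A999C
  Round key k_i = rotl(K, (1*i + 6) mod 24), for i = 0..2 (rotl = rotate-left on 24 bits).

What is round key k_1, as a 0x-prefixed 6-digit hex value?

K = 0x7A999C
k_0 = rotl(K, (1*0+6) mod 24) = rotl(K, 6) = 0xA6671E
k_1 = rotl(K, (1*1+6) mod 24) = rotl(K, 7) = 0x4CCE3D

0x4CCE3D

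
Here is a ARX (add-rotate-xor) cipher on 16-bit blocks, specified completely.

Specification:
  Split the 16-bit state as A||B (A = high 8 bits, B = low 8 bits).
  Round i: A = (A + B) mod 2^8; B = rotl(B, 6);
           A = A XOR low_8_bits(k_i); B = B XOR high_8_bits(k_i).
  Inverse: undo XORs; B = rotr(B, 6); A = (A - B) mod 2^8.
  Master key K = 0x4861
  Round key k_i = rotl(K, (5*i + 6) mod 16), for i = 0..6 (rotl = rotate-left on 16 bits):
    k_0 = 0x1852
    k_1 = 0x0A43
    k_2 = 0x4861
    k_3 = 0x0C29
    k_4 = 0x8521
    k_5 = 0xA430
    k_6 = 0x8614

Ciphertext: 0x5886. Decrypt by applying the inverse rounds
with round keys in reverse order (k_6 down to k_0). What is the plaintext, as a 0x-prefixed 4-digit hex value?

s_0 = ciphertext = 0x5886
s_1 = InvRound(s_0, k_6) = 0x4C00
s_2 = InvRound(s_1, k_5) = 0xEA92
s_3 = InvRound(s_2, k_4) = 0x6F5C
s_4 = InvRound(s_3, k_3) = 0x0541
s_5 = InvRound(s_4, k_2) = 0x4024
s_6 = InvRound(s_5, k_1) = 0x4BB8
s_7 = InvRound(s_6, k_0) = 0x9782

0x9782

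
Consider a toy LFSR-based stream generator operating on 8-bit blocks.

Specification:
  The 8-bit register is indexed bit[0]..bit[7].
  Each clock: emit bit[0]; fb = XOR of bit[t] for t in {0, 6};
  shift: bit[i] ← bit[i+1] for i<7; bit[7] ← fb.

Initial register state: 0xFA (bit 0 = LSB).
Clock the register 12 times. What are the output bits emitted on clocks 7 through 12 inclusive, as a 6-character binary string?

111011

reg_0 = 0xFA
clock 1: out=0, reg = 0xFD
clock 2: out=1, reg = 0x7E
clock 3: out=0, reg = 0xBF
clock 4: out=1, reg = 0xDF
clock 5: out=1, reg = 0x6F
clock 6: out=1, reg = 0x37
clock 7: out=1, reg = 0x9B
clock 8: out=1, reg = 0xCD
clock 9: out=1, reg = 0x66
clock 10: out=0, reg = 0xB3
clock 11: out=1, reg = 0xD9
clock 12: out=1, reg = 0x6C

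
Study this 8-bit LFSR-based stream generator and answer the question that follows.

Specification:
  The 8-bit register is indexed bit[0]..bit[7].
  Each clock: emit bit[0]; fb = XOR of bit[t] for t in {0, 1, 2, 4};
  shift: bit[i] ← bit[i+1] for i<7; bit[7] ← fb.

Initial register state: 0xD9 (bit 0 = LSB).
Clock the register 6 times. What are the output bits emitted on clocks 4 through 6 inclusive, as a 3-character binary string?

reg_0 = 0xD9
clock 1: out=1, reg = 0x6C
clock 2: out=0, reg = 0xB6
clock 3: out=0, reg = 0xDB
clock 4: out=1, reg = 0xED
clock 5: out=1, reg = 0x76
clock 6: out=0, reg = 0xBB

110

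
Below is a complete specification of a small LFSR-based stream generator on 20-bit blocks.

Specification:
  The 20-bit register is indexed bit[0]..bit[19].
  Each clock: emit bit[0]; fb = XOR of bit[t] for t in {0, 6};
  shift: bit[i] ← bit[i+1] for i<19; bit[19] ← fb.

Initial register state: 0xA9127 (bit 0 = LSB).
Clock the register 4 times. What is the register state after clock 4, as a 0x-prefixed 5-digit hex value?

reg_0 = 0xA9127
clock 1: out=1, reg = 0xD4893
clock 2: out=1, reg = 0xEA449
clock 3: out=1, reg = 0x75224
clock 4: out=0, reg = 0x3A912

0x3A912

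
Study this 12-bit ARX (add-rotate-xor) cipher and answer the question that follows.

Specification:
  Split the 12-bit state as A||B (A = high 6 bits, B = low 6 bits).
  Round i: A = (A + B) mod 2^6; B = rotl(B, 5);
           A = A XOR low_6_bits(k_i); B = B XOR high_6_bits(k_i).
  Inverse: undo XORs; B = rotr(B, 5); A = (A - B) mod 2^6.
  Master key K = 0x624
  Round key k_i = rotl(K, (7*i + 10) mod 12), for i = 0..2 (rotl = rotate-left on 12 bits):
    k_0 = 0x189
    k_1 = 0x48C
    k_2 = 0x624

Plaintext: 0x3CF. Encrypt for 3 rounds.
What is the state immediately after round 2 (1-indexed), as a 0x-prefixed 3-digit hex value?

0xD22

s_0 = plaintext = 0x3CF
s_1 = Round(s_0, k_0) = 0x5E1
s_2 = Round(s_1, k_1) = 0xD22
s_3 = Round(s_2, k_2) = 0xC89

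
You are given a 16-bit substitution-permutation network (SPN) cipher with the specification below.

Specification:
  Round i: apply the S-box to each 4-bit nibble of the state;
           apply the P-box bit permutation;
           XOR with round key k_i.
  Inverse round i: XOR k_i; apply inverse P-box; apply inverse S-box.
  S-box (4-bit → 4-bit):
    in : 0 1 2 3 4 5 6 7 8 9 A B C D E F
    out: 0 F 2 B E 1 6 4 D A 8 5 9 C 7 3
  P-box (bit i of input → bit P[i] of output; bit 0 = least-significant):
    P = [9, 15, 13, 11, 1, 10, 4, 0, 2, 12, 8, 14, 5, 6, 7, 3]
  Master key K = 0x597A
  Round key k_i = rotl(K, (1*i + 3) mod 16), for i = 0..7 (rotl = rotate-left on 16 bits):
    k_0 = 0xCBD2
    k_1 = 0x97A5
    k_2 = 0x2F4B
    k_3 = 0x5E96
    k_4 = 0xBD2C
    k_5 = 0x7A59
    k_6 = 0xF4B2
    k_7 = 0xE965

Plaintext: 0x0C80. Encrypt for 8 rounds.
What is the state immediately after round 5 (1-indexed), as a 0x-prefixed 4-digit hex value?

0x1913

s_0 = plaintext = 0x0C80
s_1 = Round(s_0, k_0) = 0x8BC5
s_2 = Round(s_1, k_1) = 0x940A
s_3 = Round(s_2, k_2) = 0x7603
s_4 = Round(s_3, k_3) = 0xC516
s_5 = Round(s_4, k_4) = 0x1913
s_6 = Round(s_5, k_5) = 0xA4A2
s_7 = Round(s_6, k_6) = 0x25BB
s_8 = Round(s_7, k_7) = 0xCB33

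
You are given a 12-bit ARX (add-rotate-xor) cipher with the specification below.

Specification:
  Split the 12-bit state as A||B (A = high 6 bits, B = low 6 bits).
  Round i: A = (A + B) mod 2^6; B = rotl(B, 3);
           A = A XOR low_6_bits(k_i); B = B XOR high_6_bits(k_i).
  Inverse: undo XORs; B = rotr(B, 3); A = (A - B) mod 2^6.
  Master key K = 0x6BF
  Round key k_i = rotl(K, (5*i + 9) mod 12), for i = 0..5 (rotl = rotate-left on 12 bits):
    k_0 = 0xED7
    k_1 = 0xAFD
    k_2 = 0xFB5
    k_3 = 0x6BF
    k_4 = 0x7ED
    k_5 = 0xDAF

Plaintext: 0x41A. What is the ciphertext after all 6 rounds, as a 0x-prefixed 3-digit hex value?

s_0 = plaintext = 0x41A
s_1 = Round(s_0, k_0) = 0xF68
s_2 = Round(s_1, k_1) = 0x62E
s_3 = Round(s_2, k_2) = 0xCCB
s_4 = Round(s_3, k_3) = 0x043
s_5 = Round(s_4, k_4) = 0xA47
s_6 = Round(s_5, k_5) = 0x7CE

0x7CE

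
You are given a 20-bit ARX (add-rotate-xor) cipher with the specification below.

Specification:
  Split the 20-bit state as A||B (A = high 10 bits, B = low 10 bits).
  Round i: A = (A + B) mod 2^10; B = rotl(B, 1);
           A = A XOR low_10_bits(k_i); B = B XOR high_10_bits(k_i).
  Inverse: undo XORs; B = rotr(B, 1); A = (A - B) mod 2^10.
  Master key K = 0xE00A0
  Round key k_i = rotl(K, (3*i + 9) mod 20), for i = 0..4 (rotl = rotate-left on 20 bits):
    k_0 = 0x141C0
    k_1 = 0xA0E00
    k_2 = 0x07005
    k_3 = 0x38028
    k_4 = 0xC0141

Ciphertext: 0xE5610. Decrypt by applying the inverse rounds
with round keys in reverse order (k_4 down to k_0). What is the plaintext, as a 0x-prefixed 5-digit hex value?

s_0 = ciphertext = 0xE5610
s_1 = InvRound(s_0, k_4) = 0x93088
s_2 = InvRound(s_1, k_3) = 0x8C034
s_3 = InvRound(s_2, k_2) = 0x88414
s_4 = InvRound(s_3, k_1) = 0x35B4B
s_5 = InvRound(s_4, k_0) = 0x6278D

0x6278D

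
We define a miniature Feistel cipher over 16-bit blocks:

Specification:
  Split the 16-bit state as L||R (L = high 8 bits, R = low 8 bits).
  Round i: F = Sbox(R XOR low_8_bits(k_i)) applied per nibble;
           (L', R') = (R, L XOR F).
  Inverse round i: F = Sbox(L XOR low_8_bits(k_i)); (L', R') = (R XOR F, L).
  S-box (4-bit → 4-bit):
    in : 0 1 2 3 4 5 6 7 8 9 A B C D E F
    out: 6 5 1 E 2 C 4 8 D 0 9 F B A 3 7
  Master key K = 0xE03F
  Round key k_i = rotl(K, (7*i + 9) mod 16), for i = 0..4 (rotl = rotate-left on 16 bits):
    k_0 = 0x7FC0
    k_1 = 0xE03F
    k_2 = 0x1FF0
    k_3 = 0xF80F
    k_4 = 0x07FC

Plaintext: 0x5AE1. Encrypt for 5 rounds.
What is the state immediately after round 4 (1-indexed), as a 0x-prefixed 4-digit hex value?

0x474A

s_0 = plaintext = 0x5AE1
s_1 = Round(s_0, k_0) = 0xE14F
s_2 = Round(s_1, k_1) = 0x4F67
s_3 = Round(s_2, k_2) = 0x6747
s_4 = Round(s_3, k_3) = 0x474A
s_5 = Round(s_4, k_4) = 0x4AB3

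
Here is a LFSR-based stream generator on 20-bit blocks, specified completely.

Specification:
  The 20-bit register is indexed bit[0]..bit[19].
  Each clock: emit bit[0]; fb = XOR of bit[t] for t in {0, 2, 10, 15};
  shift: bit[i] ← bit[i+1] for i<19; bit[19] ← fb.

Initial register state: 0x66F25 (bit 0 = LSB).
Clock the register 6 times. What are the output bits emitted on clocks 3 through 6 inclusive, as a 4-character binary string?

reg_0 = 0x66F25
clock 1: out=1, reg = 0xB3792
clock 2: out=0, reg = 0xD9BC9
clock 3: out=1, reg = 0x6CDE4
clock 4: out=0, reg = 0xB66F2
clock 5: out=0, reg = 0xDB379
clock 6: out=1, reg = 0x6D9BC

1001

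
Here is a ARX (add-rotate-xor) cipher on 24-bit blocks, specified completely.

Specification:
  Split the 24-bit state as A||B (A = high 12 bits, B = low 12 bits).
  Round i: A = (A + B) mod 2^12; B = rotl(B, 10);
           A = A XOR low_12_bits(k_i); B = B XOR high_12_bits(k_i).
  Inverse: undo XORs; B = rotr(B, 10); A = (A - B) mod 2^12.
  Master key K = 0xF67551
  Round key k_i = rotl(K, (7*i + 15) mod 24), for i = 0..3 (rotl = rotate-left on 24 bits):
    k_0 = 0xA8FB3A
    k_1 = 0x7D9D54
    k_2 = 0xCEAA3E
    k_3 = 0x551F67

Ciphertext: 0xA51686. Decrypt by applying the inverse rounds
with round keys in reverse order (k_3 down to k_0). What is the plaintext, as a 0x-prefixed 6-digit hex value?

s_0 = ciphertext = 0xA51686
s_1 = InvRound(s_0, k_3) = 0x5DAF5C
s_2 = InvRound(s_1, k_2) = 0x10CED8
s_3 = InvRound(s_2, k_1) = 0x852406
s_4 = InvRound(s_3, k_0) = 0x941A27

0x941A27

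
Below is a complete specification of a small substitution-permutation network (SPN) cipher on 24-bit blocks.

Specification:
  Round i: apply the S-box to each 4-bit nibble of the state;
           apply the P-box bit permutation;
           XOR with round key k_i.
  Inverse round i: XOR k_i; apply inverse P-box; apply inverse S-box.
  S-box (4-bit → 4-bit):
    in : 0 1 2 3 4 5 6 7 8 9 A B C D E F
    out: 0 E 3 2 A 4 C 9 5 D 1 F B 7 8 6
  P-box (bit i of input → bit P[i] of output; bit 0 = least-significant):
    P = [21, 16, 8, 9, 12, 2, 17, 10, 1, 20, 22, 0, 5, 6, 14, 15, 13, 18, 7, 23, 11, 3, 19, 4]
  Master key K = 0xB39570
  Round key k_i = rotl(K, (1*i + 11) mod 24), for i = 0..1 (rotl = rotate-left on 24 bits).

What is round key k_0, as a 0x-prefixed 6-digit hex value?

K = 0xB39570
k_0 = rotl(K, (1*0+11) mod 24) = rotl(K, 11) = 0xAB859C

0xAB859C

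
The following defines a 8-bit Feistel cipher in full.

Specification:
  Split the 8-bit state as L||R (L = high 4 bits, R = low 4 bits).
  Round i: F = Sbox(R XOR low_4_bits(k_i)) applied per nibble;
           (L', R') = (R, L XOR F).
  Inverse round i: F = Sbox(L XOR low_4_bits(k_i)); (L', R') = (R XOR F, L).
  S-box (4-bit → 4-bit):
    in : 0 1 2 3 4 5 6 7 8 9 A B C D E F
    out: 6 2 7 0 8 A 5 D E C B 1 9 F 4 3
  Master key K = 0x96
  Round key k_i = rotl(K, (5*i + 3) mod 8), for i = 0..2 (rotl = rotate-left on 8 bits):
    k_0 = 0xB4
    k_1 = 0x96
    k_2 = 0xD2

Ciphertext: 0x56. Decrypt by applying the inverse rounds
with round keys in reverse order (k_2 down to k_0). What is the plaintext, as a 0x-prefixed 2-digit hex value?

0xFA

s_0 = ciphertext = 0x56
s_1 = InvRound(s_0, k_2) = 0xB5
s_2 = InvRound(s_1, k_1) = 0xAB
s_3 = InvRound(s_2, k_0) = 0xFA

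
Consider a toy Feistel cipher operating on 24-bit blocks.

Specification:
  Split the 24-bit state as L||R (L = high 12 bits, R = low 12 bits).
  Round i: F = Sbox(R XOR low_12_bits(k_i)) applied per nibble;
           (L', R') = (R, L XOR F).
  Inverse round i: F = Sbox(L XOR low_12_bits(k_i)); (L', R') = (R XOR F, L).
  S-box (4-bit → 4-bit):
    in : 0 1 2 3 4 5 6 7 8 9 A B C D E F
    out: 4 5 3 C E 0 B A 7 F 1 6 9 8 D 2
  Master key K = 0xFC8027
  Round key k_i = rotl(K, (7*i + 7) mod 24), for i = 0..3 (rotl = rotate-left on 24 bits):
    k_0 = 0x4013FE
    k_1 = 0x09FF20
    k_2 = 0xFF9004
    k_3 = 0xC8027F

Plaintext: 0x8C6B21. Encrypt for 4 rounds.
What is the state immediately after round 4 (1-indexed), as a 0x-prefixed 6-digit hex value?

s_0 = plaintext = 0x8C6B21
s_1 = Round(s_0, k_0) = 0xB21F44
s_2 = Round(s_1, k_1) = 0xF44F9F
s_3 = Round(s_2, k_2) = 0xF9FDB2
s_4 = Round(s_3, k_3) = 0xDB2D07

0xDB2D07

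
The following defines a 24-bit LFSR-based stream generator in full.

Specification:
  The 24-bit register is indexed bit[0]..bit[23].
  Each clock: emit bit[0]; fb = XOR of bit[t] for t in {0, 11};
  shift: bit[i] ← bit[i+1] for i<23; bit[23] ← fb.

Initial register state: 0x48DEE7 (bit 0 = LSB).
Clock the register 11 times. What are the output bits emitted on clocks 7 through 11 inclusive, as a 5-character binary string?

reg_0 = 0x48DEE7
clock 1: out=1, reg = 0x246F73
clock 2: out=1, reg = 0x1237B9
clock 3: out=1, reg = 0x891BDC
clock 4: out=0, reg = 0xC48DEE
clock 5: out=0, reg = 0xE246F7
clock 6: out=1, reg = 0xF1237B
clock 7: out=1, reg = 0xF891BD
clock 8: out=1, reg = 0xFC48DE
clock 9: out=0, reg = 0xFE246F
clock 10: out=1, reg = 0xFF1237
clock 11: out=1, reg = 0xFF891B

11011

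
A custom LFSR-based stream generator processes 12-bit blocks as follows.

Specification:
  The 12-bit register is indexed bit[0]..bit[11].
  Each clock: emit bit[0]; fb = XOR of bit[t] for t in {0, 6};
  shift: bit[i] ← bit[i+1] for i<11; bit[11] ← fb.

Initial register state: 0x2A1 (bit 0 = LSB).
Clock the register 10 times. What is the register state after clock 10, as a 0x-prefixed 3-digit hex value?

0x1AC

reg_0 = 0x2A1
clock 1: out=1, reg = 0x950
clock 2: out=0, reg = 0xCA8
clock 3: out=0, reg = 0x654
clock 4: out=0, reg = 0xB2A
clock 5: out=0, reg = 0x595
clock 6: out=1, reg = 0xACA
clock 7: out=0, reg = 0xD65
clock 8: out=1, reg = 0x6B2
clock 9: out=0, reg = 0x359
clock 10: out=1, reg = 0x1AC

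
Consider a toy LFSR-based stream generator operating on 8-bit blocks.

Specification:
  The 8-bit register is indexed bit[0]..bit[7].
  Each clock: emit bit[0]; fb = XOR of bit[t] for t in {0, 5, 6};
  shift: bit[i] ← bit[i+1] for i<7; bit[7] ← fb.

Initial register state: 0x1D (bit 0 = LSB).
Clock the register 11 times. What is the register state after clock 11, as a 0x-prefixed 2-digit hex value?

0x9A

reg_0 = 0x1D
clock 1: out=1, reg = 0x8E
clock 2: out=0, reg = 0x47
clock 3: out=1, reg = 0x23
clock 4: out=1, reg = 0x11
clock 5: out=1, reg = 0x88
clock 6: out=0, reg = 0x44
clock 7: out=0, reg = 0xA2
clock 8: out=0, reg = 0xD1
clock 9: out=1, reg = 0x68
clock 10: out=0, reg = 0x34
clock 11: out=0, reg = 0x9A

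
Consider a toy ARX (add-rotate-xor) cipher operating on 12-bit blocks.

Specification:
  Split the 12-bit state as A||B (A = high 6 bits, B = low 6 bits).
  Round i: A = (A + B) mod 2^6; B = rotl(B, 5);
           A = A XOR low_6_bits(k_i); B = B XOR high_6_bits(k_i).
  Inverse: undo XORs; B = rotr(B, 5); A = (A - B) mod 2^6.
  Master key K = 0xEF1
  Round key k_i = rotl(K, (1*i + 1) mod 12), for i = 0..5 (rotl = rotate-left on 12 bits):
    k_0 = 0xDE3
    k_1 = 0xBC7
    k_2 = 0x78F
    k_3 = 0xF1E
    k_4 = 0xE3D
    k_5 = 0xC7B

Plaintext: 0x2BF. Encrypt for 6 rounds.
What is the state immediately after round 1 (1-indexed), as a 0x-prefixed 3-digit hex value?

0xA88

s_0 = plaintext = 0x2BF
s_1 = Round(s_0, k_0) = 0xA88
s_2 = Round(s_1, k_1) = 0xD6B
s_3 = Round(s_2, k_2) = 0xBEB
s_4 = Round(s_3, k_3) = 0x109
s_5 = Round(s_4, k_4) = 0xC1C
s_6 = Round(s_5, k_5) = 0xDFF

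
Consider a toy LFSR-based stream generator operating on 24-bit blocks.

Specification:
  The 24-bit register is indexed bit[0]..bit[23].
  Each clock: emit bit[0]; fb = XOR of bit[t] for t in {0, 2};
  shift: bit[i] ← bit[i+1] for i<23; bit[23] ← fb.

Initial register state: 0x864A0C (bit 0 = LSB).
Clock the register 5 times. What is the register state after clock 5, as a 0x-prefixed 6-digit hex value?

0x7C3250

reg_0 = 0x864A0C
clock 1: out=0, reg = 0xC32506
clock 2: out=0, reg = 0xE19283
clock 3: out=1, reg = 0xF0C941
clock 4: out=1, reg = 0xF864A0
clock 5: out=0, reg = 0x7C3250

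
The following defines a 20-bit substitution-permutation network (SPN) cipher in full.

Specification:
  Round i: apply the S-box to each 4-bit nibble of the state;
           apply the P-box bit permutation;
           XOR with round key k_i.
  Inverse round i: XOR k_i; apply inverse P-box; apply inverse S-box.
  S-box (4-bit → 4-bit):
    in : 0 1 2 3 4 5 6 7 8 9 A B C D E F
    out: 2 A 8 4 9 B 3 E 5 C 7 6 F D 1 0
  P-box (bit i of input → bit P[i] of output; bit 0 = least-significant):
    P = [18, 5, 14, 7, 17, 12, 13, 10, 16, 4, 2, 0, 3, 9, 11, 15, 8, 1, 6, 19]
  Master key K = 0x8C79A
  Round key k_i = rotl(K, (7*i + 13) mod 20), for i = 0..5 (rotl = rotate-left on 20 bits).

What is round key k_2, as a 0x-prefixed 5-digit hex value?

0x3CD46

K = 0x8C79A
k_0 = rotl(K, (7*0+13) mod 20) = rotl(K, 13) = 0x3518F
k_1 = rotl(K, (7*1+13) mod 20) = rotl(K, 0) = 0x8C79A
k_2 = rotl(K, (7*2+13) mod 20) = rotl(K, 7) = 0x3CD46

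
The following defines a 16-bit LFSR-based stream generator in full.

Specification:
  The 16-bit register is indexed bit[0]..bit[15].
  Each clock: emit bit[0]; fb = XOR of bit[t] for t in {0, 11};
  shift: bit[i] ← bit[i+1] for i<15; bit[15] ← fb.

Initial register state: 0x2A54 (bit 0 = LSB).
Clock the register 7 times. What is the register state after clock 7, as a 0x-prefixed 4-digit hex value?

reg_0 = 0x2A54
clock 1: out=0, reg = 0x952A
clock 2: out=0, reg = 0x4A95
clock 3: out=1, reg = 0x254A
clock 4: out=0, reg = 0x12A5
clock 5: out=1, reg = 0x8952
clock 6: out=0, reg = 0xC4A9
clock 7: out=1, reg = 0xE254

0xE254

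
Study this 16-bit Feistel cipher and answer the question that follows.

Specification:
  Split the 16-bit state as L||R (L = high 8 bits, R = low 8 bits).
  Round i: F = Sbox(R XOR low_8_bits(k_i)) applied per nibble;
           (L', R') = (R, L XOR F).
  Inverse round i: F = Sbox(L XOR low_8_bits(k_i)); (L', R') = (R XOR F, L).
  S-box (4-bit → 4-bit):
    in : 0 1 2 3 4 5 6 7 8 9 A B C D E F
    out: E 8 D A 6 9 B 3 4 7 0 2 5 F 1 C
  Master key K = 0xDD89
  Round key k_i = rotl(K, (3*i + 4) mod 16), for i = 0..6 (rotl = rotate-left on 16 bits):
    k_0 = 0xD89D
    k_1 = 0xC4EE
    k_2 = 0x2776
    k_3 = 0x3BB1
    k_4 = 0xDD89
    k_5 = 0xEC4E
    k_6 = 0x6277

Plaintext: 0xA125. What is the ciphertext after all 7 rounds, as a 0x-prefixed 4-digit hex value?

0x0AF0

s_0 = plaintext = 0xA125
s_1 = Round(s_0, k_0) = 0x2585
s_2 = Round(s_1, k_1) = 0x8597
s_3 = Round(s_2, k_2) = 0x979D
s_4 = Round(s_3, k_3) = 0x9D42
s_5 = Round(s_4, k_4) = 0x42CF
s_6 = Round(s_5, k_5) = 0xCF0A
s_7 = Round(s_6, k_6) = 0x0AF0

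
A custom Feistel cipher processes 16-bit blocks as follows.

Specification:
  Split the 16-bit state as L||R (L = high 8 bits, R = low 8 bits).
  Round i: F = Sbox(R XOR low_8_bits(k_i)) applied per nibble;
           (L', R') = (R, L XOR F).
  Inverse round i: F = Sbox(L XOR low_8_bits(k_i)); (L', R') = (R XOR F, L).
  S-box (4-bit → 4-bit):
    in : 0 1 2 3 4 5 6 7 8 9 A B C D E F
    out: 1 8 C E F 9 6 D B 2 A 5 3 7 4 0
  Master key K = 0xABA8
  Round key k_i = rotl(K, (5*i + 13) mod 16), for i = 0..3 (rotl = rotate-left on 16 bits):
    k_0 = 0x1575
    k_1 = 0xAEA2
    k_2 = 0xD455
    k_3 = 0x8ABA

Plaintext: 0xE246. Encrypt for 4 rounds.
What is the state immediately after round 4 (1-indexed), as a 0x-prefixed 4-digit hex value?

0x51A7

s_0 = plaintext = 0xE246
s_1 = Round(s_0, k_0) = 0x460C
s_2 = Round(s_1, k_1) = 0x0CE2
s_3 = Round(s_2, k_2) = 0xE251
s_4 = Round(s_3, k_3) = 0x51A7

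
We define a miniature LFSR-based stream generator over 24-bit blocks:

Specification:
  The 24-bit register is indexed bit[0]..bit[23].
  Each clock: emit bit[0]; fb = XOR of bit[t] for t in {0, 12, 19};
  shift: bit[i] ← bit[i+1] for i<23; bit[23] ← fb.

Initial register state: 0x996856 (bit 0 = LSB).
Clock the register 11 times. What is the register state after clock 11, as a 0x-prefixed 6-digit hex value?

0xF6732D

reg_0 = 0x996856
clock 1: out=0, reg = 0xCCB42B
clock 2: out=1, reg = 0xE65A15
clock 3: out=1, reg = 0x732D0A
clock 4: out=0, reg = 0x399685
clock 5: out=1, reg = 0x9CCB42
clock 6: out=0, reg = 0xCE65A1
clock 7: out=1, reg = 0x6732D0
clock 8: out=0, reg = 0xB39968
clock 9: out=0, reg = 0xD9CCB4
clock 10: out=0, reg = 0xECE65A
clock 11: out=0, reg = 0xF6732D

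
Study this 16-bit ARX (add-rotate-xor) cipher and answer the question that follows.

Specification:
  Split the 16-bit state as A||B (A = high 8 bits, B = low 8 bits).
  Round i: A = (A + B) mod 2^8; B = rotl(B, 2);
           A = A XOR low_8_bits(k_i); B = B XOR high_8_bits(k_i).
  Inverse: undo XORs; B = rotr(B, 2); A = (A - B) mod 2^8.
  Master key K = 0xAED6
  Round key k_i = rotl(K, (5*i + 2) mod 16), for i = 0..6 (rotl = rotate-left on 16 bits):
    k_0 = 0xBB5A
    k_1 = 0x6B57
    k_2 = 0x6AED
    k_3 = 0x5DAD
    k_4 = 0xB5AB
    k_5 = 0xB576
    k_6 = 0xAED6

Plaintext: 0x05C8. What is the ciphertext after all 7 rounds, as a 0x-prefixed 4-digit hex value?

s_0 = plaintext = 0x05C8
s_1 = Round(s_0, k_0) = 0x9798
s_2 = Round(s_1, k_1) = 0x7809
s_3 = Round(s_2, k_2) = 0x6C4E
s_4 = Round(s_3, k_3) = 0x1764
s_5 = Round(s_4, k_4) = 0xD024
s_6 = Round(s_5, k_5) = 0x8225
s_7 = Round(s_6, k_6) = 0x713A

0x713A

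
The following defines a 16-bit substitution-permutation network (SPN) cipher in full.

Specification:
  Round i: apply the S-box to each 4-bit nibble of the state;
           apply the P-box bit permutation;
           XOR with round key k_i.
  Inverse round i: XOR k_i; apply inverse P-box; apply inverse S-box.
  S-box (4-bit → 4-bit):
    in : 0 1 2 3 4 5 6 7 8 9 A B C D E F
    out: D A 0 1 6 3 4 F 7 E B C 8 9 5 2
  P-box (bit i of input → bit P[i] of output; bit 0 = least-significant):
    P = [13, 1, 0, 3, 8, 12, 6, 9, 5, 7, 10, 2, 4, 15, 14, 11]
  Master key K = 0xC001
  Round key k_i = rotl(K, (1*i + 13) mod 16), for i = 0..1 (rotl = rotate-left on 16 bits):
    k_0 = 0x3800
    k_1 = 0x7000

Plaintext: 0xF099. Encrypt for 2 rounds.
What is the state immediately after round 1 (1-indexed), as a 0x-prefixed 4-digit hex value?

0xAE6F

s_0 = plaintext = 0xF099
s_1 = Round(s_0, k_0) = 0xAE6F
s_2 = Round(s_1, k_1) = 0xFC72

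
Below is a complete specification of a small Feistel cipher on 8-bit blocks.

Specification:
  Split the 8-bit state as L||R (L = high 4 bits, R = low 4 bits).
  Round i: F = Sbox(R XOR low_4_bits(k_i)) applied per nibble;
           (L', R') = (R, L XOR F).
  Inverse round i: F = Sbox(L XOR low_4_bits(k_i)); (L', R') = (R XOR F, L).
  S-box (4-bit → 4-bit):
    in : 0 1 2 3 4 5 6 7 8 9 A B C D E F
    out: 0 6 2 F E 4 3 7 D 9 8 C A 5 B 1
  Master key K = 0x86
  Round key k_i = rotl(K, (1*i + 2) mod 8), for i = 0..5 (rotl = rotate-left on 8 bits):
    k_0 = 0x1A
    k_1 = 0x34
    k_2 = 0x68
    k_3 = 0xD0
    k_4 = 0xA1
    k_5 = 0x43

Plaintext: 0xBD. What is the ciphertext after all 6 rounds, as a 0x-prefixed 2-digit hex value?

s_0 = plaintext = 0xBD
s_1 = Round(s_0, k_0) = 0xDC
s_2 = Round(s_1, k_1) = 0xC0
s_3 = Round(s_2, k_2) = 0x01
s_4 = Round(s_3, k_3) = 0x16
s_5 = Round(s_4, k_4) = 0x66
s_6 = Round(s_5, k_5) = 0x62

0x62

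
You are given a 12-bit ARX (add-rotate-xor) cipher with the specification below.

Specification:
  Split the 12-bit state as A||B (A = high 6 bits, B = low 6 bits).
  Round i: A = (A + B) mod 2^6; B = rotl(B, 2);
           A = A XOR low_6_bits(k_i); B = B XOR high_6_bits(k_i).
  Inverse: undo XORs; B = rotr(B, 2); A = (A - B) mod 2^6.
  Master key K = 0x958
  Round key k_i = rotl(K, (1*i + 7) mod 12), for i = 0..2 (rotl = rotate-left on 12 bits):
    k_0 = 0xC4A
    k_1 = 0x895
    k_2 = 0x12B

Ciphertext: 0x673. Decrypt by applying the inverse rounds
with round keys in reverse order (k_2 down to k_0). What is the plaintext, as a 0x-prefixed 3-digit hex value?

0x0A1

s_0 = ciphertext = 0x673
s_1 = InvRound(s_0, k_2) = 0xD7D
s_2 = InvRound(s_1, k_1) = 0xA77
s_3 = InvRound(s_2, k_0) = 0x0A1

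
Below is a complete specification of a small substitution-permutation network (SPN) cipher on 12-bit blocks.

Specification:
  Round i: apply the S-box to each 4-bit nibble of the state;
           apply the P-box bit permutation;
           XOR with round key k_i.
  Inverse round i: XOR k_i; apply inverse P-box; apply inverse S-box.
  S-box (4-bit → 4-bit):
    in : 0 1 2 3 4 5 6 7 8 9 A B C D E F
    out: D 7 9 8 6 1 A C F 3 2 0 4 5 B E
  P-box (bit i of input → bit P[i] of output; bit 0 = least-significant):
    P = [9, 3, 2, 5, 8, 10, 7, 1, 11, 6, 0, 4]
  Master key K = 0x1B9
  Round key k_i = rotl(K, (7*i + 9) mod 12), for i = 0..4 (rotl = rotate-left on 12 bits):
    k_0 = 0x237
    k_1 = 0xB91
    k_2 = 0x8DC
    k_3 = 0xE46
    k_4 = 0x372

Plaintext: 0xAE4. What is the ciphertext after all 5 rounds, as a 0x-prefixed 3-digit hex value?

0x74E

s_0 = plaintext = 0xAE4
s_1 = Round(s_0, k_0) = 0x779
s_2 = Round(s_1, k_1) = 0x90A
s_3 = Round(s_2, k_2) = 0x116
s_4 = Round(s_3, k_3) = 0x3AF
s_5 = Round(s_4, k_4) = 0x74E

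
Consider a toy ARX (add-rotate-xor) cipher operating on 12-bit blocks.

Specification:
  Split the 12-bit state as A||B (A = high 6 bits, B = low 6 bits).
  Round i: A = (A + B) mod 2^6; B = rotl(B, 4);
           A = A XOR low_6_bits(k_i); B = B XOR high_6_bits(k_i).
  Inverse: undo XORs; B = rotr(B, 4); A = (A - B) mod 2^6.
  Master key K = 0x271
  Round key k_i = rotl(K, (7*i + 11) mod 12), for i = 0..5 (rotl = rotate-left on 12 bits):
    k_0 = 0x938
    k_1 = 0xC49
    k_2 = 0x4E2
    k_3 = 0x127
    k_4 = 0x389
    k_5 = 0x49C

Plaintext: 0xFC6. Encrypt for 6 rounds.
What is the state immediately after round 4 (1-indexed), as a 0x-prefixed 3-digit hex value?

s_0 = plaintext = 0xFC6
s_1 = Round(s_0, k_0) = 0xF45
s_2 = Round(s_1, k_1) = 0x2E0
s_3 = Round(s_2, k_2) = 0x25B
s_4 = Round(s_3, k_3) = 0x0F2
s_5 = Round(s_4, k_4) = 0xF22
s_6 = Round(s_5, k_5) = 0x0BA

0x0F2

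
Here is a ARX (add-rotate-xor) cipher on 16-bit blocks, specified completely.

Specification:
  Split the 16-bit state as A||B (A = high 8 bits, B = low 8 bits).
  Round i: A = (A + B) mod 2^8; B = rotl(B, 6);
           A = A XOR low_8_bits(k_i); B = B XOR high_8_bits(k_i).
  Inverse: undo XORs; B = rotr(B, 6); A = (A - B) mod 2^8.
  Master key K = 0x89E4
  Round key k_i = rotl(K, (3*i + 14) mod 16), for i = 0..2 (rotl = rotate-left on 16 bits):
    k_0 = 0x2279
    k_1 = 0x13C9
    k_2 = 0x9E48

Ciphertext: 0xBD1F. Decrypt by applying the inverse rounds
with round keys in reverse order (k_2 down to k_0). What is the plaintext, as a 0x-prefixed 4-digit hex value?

s_0 = ciphertext = 0xBD1F
s_1 = InvRound(s_0, k_2) = 0xEF06
s_2 = InvRound(s_1, k_1) = 0xD254
s_3 = InvRound(s_2, k_0) = 0xD2D9

0xD2D9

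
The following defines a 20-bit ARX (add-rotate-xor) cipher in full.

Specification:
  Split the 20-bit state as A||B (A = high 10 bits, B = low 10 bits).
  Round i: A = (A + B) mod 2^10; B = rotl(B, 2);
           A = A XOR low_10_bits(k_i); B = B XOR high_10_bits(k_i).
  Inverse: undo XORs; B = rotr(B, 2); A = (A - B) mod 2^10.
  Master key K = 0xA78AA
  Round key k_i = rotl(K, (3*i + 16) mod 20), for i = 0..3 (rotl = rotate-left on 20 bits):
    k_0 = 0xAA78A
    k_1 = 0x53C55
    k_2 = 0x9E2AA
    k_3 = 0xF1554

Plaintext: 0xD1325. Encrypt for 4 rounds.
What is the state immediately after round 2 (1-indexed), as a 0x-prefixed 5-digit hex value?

0x1D1B5

s_0 = plaintext = 0xD1325
s_1 = Round(s_0, k_0) = 0x78E3E
s_2 = Round(s_1, k_1) = 0x1D1B5
s_3 = Round(s_2, k_2) = 0x20CAD
s_4 = Round(s_3, k_3) = 0x19171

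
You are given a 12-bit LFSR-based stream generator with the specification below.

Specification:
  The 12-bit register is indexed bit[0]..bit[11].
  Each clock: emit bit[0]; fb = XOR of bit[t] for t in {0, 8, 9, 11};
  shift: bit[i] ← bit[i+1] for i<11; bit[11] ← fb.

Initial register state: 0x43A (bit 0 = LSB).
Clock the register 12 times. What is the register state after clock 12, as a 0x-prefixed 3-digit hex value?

reg_0 = 0x43A
clock 1: out=0, reg = 0x21D
clock 2: out=1, reg = 0x10E
clock 3: out=0, reg = 0x887
clock 4: out=1, reg = 0x443
clock 5: out=1, reg = 0xA21
clock 6: out=1, reg = 0xD10
clock 7: out=0, reg = 0x688
clock 8: out=0, reg = 0xB44
clock 9: out=0, reg = 0xDA2
clock 10: out=0, reg = 0x6D1
clock 11: out=1, reg = 0x368
clock 12: out=0, reg = 0x1B4

0x1B4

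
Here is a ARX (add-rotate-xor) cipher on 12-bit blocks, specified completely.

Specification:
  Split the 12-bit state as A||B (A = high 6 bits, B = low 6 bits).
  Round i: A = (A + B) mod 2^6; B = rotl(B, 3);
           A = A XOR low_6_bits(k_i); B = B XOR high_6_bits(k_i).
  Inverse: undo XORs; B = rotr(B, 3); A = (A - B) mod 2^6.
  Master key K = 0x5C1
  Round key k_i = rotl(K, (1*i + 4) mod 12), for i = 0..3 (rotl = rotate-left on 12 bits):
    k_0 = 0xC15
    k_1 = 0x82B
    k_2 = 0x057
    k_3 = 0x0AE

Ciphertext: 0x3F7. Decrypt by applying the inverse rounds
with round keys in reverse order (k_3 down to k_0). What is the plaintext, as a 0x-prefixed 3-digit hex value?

0x65B

s_0 = ciphertext = 0x3F7
s_1 = InvRound(s_0, k_3) = 0xCEE
s_2 = InvRound(s_1, k_2) = 0x9FD
s_3 = InvRound(s_2, k_1) = 0x86B
s_4 = InvRound(s_3, k_0) = 0x65B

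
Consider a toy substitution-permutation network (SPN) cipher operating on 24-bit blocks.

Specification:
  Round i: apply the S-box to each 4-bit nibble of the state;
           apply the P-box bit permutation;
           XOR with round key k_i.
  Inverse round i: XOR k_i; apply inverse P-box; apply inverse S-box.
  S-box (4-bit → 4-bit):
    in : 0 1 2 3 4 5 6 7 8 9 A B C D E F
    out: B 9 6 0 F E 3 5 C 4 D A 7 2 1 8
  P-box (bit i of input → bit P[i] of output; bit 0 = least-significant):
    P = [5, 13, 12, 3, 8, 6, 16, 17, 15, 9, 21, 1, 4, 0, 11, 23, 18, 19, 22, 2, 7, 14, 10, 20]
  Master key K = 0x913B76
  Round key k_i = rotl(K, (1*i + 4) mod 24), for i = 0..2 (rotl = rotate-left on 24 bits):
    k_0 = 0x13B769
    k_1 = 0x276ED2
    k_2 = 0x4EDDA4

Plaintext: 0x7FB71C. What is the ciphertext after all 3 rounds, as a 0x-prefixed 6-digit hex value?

s_0 = plaintext = 0x7FB71C
s_1 = Round(s_0, k_0) = 0xB102CC
s_2 = Round(s_1, k_1) = 0x921DA7
s_3 = Round(s_2, k_2) = 0x85CA94

0x85CA94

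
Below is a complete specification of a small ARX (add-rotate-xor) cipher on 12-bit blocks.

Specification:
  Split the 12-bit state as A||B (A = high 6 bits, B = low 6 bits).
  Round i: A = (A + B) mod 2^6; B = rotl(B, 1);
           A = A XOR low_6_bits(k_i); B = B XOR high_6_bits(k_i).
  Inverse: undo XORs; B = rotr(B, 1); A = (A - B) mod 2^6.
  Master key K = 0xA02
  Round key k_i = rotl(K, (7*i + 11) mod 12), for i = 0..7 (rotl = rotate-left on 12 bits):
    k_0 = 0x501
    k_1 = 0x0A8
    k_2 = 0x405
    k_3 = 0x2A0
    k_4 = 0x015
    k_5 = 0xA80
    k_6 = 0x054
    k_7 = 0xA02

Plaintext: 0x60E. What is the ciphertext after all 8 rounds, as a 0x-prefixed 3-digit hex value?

s_0 = plaintext = 0x60E
s_1 = Round(s_0, k_0) = 0x9C8
s_2 = Round(s_1, k_1) = 0x1D2
s_3 = Round(s_2, k_2) = 0x734
s_4 = Round(s_3, k_3) = 0xC23
s_5 = Round(s_4, k_4) = 0x187
s_6 = Round(s_5, k_5) = 0x364
s_7 = Round(s_6, k_6) = 0x948
s_8 = Round(s_7, k_7) = 0xBF8

0xBF8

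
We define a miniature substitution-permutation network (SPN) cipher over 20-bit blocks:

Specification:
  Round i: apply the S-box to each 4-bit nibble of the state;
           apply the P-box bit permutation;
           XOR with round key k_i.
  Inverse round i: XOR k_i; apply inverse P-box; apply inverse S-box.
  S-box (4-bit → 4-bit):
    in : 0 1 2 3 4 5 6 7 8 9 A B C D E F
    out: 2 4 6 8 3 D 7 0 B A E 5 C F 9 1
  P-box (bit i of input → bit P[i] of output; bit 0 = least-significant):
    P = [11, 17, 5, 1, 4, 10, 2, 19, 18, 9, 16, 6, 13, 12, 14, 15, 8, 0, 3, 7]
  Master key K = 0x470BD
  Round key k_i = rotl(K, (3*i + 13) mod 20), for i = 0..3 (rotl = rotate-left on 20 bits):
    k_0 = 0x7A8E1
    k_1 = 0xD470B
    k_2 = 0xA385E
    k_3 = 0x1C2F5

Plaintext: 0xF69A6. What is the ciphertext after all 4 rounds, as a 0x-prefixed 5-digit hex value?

s_0 = plaintext = 0xF69A6
s_1 = Round(s_0, k_0) = 0xDD785
s_2 = Round(s_1, k_1) = 0x5BAB0
s_3 = Round(s_2, k_2) = 0x95B82
s_4 = Round(s_3, k_3) = 0xE2644

0xE2644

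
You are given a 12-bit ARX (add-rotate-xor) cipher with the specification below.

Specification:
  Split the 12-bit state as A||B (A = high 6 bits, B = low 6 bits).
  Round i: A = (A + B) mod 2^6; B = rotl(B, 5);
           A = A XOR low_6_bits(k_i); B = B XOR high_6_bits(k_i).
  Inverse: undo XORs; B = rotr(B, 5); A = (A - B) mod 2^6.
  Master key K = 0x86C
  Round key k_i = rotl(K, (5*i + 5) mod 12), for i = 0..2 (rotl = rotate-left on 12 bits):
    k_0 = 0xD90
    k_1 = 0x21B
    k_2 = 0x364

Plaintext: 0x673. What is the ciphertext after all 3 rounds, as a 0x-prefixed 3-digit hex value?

s_0 = plaintext = 0x673
s_1 = Round(s_0, k_0) = 0x70F
s_2 = Round(s_1, k_1) = 0xC2F
s_3 = Round(s_2, k_2) = 0xEFA

0xEFA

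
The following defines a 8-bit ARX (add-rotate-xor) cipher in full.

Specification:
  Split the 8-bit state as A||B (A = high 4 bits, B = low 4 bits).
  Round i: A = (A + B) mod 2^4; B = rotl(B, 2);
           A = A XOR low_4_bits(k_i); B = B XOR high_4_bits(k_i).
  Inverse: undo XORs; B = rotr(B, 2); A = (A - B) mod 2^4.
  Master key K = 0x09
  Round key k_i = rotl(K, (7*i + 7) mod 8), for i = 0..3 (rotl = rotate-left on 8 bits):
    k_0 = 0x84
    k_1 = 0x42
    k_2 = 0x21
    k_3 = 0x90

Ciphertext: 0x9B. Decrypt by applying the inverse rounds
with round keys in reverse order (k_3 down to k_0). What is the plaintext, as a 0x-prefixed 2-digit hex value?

s_0 = ciphertext = 0x9B
s_1 = InvRound(s_0, k_3) = 0x18
s_2 = InvRound(s_1, k_2) = 0x6A
s_3 = InvRound(s_2, k_1) = 0x9B
s_4 = InvRound(s_3, k_0) = 0x1C

0x1C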